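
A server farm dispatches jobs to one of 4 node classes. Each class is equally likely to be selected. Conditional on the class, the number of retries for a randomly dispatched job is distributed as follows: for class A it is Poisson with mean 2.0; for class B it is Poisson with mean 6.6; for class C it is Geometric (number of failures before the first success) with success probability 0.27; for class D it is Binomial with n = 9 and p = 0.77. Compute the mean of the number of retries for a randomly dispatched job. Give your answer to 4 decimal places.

Component means — A: 2; B: 6.6; C: 2.7037; D: 6.93.
E[X] = 0.25·2 + 0.25·6.6 + 0.25·2.7037 + 0.25·6.93 = 4.55843.

4.5584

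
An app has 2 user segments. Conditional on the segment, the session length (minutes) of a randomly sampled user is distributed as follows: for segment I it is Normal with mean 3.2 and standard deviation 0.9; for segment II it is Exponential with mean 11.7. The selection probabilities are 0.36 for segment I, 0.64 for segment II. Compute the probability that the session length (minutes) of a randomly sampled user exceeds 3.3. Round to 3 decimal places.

0.647

Conditional on each segment, P(X > 3.3): I: 0.455764; II: 0.754235.
By total probability, P(X > 3.3) = 0.36·0.455764 + 0.64·0.754235 = 0.646785.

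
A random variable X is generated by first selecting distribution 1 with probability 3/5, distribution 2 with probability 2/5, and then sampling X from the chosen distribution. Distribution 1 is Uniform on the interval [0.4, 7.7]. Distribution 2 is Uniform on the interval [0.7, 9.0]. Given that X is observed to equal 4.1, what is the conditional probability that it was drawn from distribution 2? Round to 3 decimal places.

Likelihoods f(4.1 | ·): 1: 0.136986; 2: 0.120482.
Posterior ∝ prior × likelihood. Numerator for 2: 0.4·0.120482 = 0.0481928.
Normalizing constant: 0.6·0.136986 + 0.4·0.120482 = 0.130385.
P(2 | observation) = 0.0481928 / 0.130385 = 0.36962.

0.370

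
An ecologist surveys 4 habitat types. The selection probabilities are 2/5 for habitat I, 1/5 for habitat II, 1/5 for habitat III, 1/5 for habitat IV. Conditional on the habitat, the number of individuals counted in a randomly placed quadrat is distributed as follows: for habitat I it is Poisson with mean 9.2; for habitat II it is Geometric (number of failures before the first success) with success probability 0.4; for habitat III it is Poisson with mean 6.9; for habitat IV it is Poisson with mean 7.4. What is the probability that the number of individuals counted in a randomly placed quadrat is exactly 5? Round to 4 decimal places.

0.0773

Conditional on each habitat, P(X = 5): I: 0.0554943; II: 0.031104; III: 0.131351; IV: 0.113031.
By total probability, P(X = 5) = 0.4·0.0554943 + 0.2·0.031104 + 0.2·0.131351 + 0.2·0.113031 = 0.0772949.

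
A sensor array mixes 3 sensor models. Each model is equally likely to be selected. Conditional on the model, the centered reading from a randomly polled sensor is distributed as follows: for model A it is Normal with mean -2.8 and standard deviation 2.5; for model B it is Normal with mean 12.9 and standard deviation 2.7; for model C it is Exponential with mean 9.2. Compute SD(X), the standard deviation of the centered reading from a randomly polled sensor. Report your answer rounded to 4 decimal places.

8.8111

Per component, A: μ=-2.8, E[X²]=14.09; B: μ=12.9, E[X²]=173.7; C: μ=9.2, E[X²]=169.28.
E[X] = 0.333333·-2.8 + 0.333333·12.9 + 0.333333·9.2 = 6.43333.
E[X²] = 0.333333·14.09 + 0.333333·173.7 + 0.333333·169.28 = 119.023.
Var(X) = E[X²] − (E[X])² = 119.023 − 41.3878 = 77.6356.
SD(X) = √77.6356 = 8.8111.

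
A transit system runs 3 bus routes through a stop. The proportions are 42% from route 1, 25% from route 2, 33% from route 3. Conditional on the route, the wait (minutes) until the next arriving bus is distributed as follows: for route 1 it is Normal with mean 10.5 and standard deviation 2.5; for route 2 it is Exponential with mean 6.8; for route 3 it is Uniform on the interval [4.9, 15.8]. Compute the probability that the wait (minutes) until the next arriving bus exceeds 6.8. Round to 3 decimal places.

0.755

Conditional on each route, P(X > 6.8): 1: 0.930563; 2: 0.367879; 3: 0.825688.
By total probability, P(X > 6.8) = 0.42·0.930563 + 0.25·0.367879 + 0.33·0.825688 = 0.755284.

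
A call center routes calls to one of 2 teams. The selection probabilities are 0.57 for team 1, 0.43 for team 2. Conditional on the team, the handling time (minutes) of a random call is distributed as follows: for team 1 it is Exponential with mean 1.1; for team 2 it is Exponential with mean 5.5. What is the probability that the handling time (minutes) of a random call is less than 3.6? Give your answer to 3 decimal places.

Conditional on each team, P(X < 3.6): 1: 0.962097; 2: 0.480322.
By total probability, P(X < 3.6) = 0.57·0.962097 + 0.43·0.480322 = 0.754934.

0.755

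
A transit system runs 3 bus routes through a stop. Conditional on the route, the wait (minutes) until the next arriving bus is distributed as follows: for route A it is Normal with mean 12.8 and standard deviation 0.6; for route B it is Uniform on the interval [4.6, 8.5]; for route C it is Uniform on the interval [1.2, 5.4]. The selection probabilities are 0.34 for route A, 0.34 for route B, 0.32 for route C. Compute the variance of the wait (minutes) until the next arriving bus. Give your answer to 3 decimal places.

Per component, A: μ=12.8, E[X²]=164.2; B: μ=6.55, E[X²]=44.17; C: μ=3.3, E[X²]=12.36.
E[X] = 0.34·12.8 + 0.34·6.55 + 0.32·3.3 = 7.635.
E[X²] = 0.34·164.2 + 0.34·44.17 + 0.32·12.36 = 74.801.
Var(X) = E[X²] − (E[X])² = 74.801 − 58.2932 = 16.5078.

16.508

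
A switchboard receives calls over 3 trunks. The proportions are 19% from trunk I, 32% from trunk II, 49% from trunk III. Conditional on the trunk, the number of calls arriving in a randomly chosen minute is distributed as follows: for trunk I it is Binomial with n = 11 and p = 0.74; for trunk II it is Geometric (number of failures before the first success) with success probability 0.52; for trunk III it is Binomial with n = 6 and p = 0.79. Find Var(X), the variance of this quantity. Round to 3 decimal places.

7.985

Per component, I: μ=8.14, E[X²]=68.376; II: μ=0.923077, E[X²]=2.62722; III: μ=4.74, E[X²]=23.463.
E[X] = 0.19·8.14 + 0.32·0.923077 + 0.49·4.74 = 4.16458.
E[X²] = 0.19·68.376 + 0.32·2.62722 + 0.49·23.463 = 25.329.
Var(X) = E[X²] − (E[X])² = 25.329 − 17.3438 = 7.98526.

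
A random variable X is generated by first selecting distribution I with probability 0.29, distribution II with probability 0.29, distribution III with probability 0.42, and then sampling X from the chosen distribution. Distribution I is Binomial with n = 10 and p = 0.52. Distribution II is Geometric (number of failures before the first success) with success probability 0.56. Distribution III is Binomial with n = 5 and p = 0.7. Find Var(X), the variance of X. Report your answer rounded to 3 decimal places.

4.460

Per component, I: μ=5.2, E[X²]=29.536; II: μ=0.785714, E[X²]=2.02041; III: μ=3.5, E[X²]=13.3.
E[X] = 0.29·5.2 + 0.29·0.785714 + 0.42·3.5 = 3.20586.
E[X²] = 0.29·29.536 + 0.29·2.02041 + 0.42·13.3 = 14.7374.
Var(X) = E[X²] − (E[X])² = 14.7374 − 10.2775 = 4.45984.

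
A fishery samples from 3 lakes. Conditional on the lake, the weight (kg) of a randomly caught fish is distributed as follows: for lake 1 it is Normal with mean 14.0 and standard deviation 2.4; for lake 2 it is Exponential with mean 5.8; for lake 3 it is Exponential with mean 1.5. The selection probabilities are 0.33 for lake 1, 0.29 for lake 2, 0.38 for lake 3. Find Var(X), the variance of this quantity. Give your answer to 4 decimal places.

Per component, 1: μ=14, E[X²]=201.76; 2: μ=5.8, E[X²]=67.28; 3: μ=1.5, E[X²]=4.5.
E[X] = 0.33·14 + 0.29·5.8 + 0.38·1.5 = 6.872.
E[X²] = 0.33·201.76 + 0.29·67.28 + 0.38·4.5 = 87.802.
Var(X) = E[X²] − (E[X])² = 87.802 − 47.2244 = 40.5776.

40.5776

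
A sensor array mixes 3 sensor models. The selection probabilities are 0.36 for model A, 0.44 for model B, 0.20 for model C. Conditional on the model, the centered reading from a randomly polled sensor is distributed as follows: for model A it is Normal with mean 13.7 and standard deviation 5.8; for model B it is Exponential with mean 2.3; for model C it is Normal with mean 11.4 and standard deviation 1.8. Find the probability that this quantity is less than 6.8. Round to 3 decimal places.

Conditional on each model, P(X < 6.8): A: 0.117091; B: 0.948001; C: 0.00530092.
By total probability, P(X < 6.8) = 0.36·0.117091 + 0.44·0.948001 + 0.2·0.00530092 = 0.460333.

0.460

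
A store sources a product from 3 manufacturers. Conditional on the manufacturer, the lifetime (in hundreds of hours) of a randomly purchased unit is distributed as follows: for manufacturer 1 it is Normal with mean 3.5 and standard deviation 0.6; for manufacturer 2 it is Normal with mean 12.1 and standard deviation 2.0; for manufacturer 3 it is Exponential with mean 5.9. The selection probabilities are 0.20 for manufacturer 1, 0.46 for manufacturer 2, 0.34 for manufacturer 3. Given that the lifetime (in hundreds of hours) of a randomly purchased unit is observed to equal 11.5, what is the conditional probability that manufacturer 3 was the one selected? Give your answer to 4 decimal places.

0.0855

Likelihoods f(11.5 | ·): 1: 1.65503e-39; 2: 0.190694; 3: 0.0241347.
Posterior ∝ prior × likelihood. Numerator for 3: 0.34·0.0241347 = 0.0082058.
Normalizing constant: 0.2·1.65503e-39 + 0.46·0.190694 + 0.34·0.0241347 = 0.095925.
P(3 | observation) = 0.0082058 / 0.095925 = 0.0855439.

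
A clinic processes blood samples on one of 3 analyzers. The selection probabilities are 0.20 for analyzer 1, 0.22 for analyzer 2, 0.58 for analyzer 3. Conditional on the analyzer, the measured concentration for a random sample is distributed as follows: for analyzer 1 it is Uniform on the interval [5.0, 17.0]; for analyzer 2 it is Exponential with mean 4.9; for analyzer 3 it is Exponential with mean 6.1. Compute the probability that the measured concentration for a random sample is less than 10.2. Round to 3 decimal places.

0.750

Conditional on each analyzer, P(X < 10.2): 1: 0.433333; 2: 0.875274; 3: 0.812154.
By total probability, P(X < 10.2) = 0.2·0.433333 + 0.22·0.875274 + 0.58·0.812154 = 0.750276.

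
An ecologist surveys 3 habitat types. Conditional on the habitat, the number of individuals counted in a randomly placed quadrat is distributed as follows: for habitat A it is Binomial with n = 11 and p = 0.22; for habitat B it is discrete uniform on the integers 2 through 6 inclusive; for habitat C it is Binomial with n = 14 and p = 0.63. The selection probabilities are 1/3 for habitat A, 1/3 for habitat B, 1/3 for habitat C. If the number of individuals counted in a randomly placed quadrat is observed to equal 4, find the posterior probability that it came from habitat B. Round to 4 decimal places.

Likelihoods P(X=4 | ·): A: 0.13579; B: 0.2; C: 0.00758252.
Posterior ∝ prior × likelihood. Numerator for B: 0.333333·0.2 = 0.0666667.
Normalizing constant: 0.333333·0.13579 + 0.333333·0.2 + 0.333333·0.00758252 = 0.114457.
P(B | observation) = 0.0666667 / 0.114457 = 0.582458.

0.5825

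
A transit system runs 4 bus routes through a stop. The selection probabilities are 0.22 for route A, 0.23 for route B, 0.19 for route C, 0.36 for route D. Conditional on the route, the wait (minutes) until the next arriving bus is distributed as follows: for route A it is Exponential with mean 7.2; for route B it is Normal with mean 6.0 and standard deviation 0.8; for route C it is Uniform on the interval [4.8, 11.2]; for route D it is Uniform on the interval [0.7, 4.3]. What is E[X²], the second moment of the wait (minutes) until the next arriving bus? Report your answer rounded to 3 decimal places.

For each component E[X²] = Var + (mean)², giving A: 103.68; B: 36.64; C: 67.4133; D: 7.33.
Overall E[X²] = 0.22·103.68 + 0.23·36.64 + 0.19·67.4133 + 0.36·7.33 = 46.6841.

46.684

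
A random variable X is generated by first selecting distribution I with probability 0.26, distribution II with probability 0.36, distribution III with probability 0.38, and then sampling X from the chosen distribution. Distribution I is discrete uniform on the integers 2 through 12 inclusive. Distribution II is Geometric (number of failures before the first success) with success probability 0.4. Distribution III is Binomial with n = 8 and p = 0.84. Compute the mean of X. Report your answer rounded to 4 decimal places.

4.9136

Component means — I: 7; II: 1.5; III: 6.72.
E[X] = 0.26·7 + 0.36·1.5 + 0.38·6.72 = 4.9136.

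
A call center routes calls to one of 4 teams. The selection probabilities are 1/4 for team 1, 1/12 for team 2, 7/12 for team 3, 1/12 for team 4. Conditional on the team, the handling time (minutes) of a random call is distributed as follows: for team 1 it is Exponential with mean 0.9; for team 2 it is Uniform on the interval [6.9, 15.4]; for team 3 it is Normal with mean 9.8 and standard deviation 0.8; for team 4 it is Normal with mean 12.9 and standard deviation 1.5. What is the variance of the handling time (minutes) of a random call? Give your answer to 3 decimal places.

18.582

Per component, 1: μ=0.9, E[X²]=1.62; 2: μ=11.15, E[X²]=130.343; 3: μ=9.8, E[X²]=96.68; 4: μ=12.9, E[X²]=168.66.
E[X] = 0.25·0.9 + 0.0833333·11.15 + 0.583333·9.8 + 0.0833333·12.9 = 7.94583.
E[X²] = 0.25·1.62 + 0.0833333·130.343 + 0.583333·96.68 + 0.0833333·168.66 = 81.7186.
Var(X) = E[X²] − (E[X])² = 81.7186 − 63.1363 = 18.5823.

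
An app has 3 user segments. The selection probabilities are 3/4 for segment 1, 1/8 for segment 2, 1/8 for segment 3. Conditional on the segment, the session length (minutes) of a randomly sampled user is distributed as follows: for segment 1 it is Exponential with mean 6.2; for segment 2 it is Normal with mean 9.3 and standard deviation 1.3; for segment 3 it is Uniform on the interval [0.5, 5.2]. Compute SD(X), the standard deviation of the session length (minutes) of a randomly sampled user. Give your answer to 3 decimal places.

Per component, 1: μ=6.2, E[X²]=76.88; 2: μ=9.3, E[X²]=88.18; 3: μ=2.85, E[X²]=9.96333.
E[X] = 0.75·6.2 + 0.125·9.3 + 0.125·2.85 = 6.16875.
E[X²] = 0.75·76.88 + 0.125·88.18 + 0.125·9.96333 = 69.9279.
Var(X) = E[X²] − (E[X])² = 69.9279 − 38.0535 = 31.8744.
SD(X) = √31.8744 = 5.64575.

5.646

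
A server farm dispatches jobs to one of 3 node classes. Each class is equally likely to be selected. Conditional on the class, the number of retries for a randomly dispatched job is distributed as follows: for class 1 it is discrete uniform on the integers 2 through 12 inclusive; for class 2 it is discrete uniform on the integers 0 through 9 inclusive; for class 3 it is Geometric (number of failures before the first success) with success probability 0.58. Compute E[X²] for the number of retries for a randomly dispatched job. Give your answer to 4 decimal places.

29.7576

For each component E[X²] = Var + (mean)², giving 1: 59; 2: 28.5; 3: 1.77289.
Overall E[X²] = 0.333333·59 + 0.333333·28.5 + 0.333333·1.77289 = 29.7576.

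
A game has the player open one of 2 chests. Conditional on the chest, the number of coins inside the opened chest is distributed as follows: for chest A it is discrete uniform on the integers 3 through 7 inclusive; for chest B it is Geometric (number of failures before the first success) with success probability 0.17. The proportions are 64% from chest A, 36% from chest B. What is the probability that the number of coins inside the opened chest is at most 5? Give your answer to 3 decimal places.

Conditional on each chest, P(X ≤ 5): A: 0.6; B: 0.67306.
By total probability, P(X ≤ 5) = 0.64·0.6 + 0.36·0.67306 = 0.626301.

0.626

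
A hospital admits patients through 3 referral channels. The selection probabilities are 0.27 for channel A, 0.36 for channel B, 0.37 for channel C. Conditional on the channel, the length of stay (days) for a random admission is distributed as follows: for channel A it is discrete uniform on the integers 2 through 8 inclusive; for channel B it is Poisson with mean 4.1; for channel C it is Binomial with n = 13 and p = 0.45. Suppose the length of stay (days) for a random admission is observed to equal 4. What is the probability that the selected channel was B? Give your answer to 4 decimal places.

Likelihoods P(X=4 | ·): A: 0.142857; B: 0.195127; C: 0.135027.
Posterior ∝ prior × likelihood. Numerator for B: 0.36·0.195127 = 0.0702456.
Normalizing constant: 0.27·0.142857 + 0.36·0.195127 + 0.37·0.135027 = 0.158777.
P(B | observation) = 0.0702456 / 0.158777 = 0.442417.

0.4424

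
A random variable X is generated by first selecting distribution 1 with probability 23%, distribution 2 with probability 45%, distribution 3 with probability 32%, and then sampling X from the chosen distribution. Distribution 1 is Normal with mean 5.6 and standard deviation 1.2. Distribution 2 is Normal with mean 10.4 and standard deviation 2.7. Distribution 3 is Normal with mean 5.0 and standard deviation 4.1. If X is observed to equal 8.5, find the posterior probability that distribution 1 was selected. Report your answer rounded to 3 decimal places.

0.053

Likelihoods f(8.5 | ·): 1: 0.0179279; 2: 0.115349; 3: 0.0675902.
Posterior ∝ prior × likelihood. Numerator for 1: 0.23·0.0179279 = 0.00412341.
Normalizing constant: 0.23·0.0179279 + 0.45·0.115349 + 0.32·0.0675902 = 0.0776595.
P(1 | observation) = 0.00412341 / 0.0776595 = 0.053096.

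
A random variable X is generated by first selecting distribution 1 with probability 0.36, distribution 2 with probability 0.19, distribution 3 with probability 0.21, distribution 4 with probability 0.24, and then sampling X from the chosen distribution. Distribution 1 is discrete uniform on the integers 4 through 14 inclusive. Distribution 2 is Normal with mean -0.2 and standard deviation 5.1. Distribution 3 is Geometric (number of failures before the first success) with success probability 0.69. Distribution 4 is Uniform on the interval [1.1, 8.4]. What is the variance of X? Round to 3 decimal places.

24.688

Per component, 1: μ=9, E[X²]=91; 2: μ=-0.2, E[X²]=26.05; 3: μ=0.449275, E[X²]=0.852972; 4: μ=4.75, E[X²]=27.0033.
E[X] = 0.36·9 + 0.19·-0.2 + 0.21·0.449275 + 0.24·4.75 = 4.43635.
E[X²] = 0.36·91 + 0.19·26.05 + 0.21·0.852972 + 0.24·27.0033 = 44.3694.
Var(X) = E[X²] − (E[X])² = 44.3694 − 19.6812 = 24.6882.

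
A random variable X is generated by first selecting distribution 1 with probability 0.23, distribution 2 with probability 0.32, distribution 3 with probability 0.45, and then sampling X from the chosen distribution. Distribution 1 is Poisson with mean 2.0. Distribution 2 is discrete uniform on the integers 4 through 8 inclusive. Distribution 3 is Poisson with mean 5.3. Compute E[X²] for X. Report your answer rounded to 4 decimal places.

28.5655

For each component E[X²] = Var + (mean)², giving 1: 6; 2: 38; 3: 33.39.
Overall E[X²] = 0.23·6 + 0.32·38 + 0.45·33.39 = 28.5655.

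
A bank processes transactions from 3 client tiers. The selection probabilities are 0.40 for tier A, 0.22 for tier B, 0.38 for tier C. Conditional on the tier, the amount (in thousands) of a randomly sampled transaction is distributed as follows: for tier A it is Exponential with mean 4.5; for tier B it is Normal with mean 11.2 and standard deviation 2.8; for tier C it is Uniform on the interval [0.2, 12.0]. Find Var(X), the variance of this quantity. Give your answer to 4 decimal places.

20.7479

Per component, A: μ=4.5, E[X²]=40.5; B: μ=11.2, E[X²]=133.28; C: μ=6.1, E[X²]=48.8133.
E[X] = 0.4·4.5 + 0.22·11.2 + 0.38·6.1 = 6.582.
E[X²] = 0.4·40.5 + 0.22·133.28 + 0.38·48.8133 = 64.0707.
Var(X) = E[X²] − (E[X])² = 64.0707 − 43.3227 = 20.7479.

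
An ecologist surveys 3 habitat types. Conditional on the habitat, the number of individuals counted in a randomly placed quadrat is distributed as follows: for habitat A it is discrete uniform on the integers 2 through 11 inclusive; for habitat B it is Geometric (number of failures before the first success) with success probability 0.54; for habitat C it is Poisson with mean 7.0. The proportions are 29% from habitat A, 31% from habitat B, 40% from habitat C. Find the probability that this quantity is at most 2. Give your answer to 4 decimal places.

0.3207

Conditional on each habitat, P(X ≤ 2): A: 0.1; B: 0.902664; C: 0.0296362.
By total probability, P(X ≤ 2) = 0.29·0.1 + 0.31·0.902664 + 0.4·0.0296362 = 0.32068.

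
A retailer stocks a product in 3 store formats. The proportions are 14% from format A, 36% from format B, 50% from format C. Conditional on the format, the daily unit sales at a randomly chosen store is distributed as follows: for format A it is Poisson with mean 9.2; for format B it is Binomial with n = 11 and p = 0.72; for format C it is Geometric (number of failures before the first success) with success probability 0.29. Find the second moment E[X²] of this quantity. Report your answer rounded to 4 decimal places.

43.7356

For each component E[X²] = Var + (mean)², giving A: 93.84; B: 64.944; C: 14.4364.
Overall E[X²] = 0.14·93.84 + 0.36·64.944 + 0.5·14.4364 = 43.7356.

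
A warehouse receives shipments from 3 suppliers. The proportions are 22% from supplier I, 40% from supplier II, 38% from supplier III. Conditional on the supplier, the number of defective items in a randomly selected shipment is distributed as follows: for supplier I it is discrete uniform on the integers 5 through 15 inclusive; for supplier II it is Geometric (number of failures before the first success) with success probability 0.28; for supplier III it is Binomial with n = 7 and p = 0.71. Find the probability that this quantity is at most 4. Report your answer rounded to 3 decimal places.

Conditional on each supplier, P(X ≤ 4): I: 0; II: 0.806508; III: 0.33036.
By total probability, P(X ≤ 4) = 0.22·0 + 0.4·0.806508 + 0.38·0.33036 = 0.44814.

0.448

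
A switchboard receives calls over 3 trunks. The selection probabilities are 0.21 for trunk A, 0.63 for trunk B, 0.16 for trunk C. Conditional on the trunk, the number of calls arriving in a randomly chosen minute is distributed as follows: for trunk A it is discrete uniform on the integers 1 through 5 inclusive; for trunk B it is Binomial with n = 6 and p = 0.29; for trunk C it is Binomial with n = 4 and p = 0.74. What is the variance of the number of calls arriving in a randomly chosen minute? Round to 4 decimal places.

Per component, A: μ=3, E[X²]=11; B: μ=1.74, E[X²]=4.263; C: μ=2.96, E[X²]=9.5312.
E[X] = 0.21·3 + 0.63·1.74 + 0.16·2.96 = 2.1998.
E[X²] = 0.21·11 + 0.63·4.263 + 0.16·9.5312 = 6.52068.
Var(X) = E[X²] − (E[X])² = 6.52068 − 4.83912 = 1.68156.

1.6816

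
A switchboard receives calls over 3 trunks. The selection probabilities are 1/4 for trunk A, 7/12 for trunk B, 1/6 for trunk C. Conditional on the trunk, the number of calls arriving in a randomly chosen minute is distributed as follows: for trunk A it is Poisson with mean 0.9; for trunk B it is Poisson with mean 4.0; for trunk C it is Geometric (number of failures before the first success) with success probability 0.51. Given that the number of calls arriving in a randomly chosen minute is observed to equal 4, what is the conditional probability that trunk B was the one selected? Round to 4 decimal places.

0.9369

Likelihoods P(X=4 | ·): A: 0.0111146; B: 0.195367; C: 0.0294005.
Posterior ∝ prior × likelihood. Numerator for B: 0.583333·0.195367 = 0.113964.
Normalizing constant: 0.25·0.0111146 + 0.583333·0.195367 + 0.166667·0.0294005 = 0.121643.
P(B | observation) = 0.113964 / 0.121643 = 0.936875.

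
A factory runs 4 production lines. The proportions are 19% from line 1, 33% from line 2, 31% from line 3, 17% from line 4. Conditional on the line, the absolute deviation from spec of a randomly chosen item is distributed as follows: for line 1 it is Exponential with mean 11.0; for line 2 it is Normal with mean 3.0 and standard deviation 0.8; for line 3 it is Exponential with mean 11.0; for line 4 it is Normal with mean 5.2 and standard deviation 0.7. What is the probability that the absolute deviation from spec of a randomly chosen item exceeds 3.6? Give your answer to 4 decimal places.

Conditional on each line, P(X > 3.6): 1: 0.720887; 2: 0.226627; 3: 0.720887; 4: 0.988865.
By total probability, P(X > 3.6) = 0.19·0.720887 + 0.33·0.226627 + 0.31·0.720887 + 0.17·0.988865 = 0.603338.

0.6033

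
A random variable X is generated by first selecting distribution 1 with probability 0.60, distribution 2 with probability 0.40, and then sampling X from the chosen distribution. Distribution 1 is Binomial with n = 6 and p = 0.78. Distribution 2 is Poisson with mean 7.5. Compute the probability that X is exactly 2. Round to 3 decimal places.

0.019

Conditional on each component, P(X = 2): 1: 0.0213782; 2: 0.0155555.
By total probability, P(X = 2) = 0.6·0.0213782 + 0.4·0.0155555 = 0.0190491.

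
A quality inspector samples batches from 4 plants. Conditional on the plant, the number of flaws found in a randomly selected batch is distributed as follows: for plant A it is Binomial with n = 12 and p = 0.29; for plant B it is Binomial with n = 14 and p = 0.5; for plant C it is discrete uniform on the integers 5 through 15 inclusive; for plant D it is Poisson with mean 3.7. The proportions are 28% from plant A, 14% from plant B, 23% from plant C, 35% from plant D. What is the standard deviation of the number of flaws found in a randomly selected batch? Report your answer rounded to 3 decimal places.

Per component, A: μ=3.48, E[X²]=14.5812; B: μ=7, E[X²]=52.5; C: μ=10, E[X²]=110; D: μ=3.7, E[X²]=17.39.
E[X] = 0.28·3.48 + 0.14·7 + 0.23·10 + 0.35·3.7 = 5.5494.
E[X²] = 0.28·14.5812 + 0.14·52.5 + 0.23·110 + 0.35·17.39 = 42.8192.
Var(X) = E[X²] − (E[X])² = 42.8192 − 30.7958 = 12.0234.
SD(X) = √12.0234 = 3.46748.

3.467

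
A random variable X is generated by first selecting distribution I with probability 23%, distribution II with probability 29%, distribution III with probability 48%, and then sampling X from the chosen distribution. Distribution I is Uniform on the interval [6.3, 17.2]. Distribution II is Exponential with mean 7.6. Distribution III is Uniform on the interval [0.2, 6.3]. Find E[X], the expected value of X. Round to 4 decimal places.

Component means — I: 11.75; II: 7.6; III: 3.25.
E[X] = 0.23·11.75 + 0.29·7.6 + 0.48·3.25 = 6.4665.

6.4665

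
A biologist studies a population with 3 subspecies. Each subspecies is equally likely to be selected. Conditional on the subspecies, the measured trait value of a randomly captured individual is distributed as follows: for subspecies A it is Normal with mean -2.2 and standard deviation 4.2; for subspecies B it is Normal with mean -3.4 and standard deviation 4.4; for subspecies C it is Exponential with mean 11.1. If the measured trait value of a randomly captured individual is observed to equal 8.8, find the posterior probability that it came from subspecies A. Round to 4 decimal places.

Likelihoods f(8.8 | ·): A: 0.00307722; B: 0.001941; C: 0.0407729.
Posterior ∝ prior × likelihood. Numerator for A: 0.333333·0.00307722 = 0.00102574.
Normalizing constant: 0.333333·0.00307722 + 0.333333·0.001941 + 0.333333·0.0407729 = 0.0152637.
P(A | observation) = 0.00102574 / 0.0152637 = 0.0672013.

0.0672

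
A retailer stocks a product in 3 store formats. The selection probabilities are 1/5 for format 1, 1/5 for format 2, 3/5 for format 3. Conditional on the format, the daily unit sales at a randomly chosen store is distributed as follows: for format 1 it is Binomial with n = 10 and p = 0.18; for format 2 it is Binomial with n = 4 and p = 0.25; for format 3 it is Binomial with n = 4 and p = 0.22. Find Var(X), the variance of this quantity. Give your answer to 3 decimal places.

0.986

Per component, 1: μ=1.8, E[X²]=4.716; 2: μ=1, E[X²]=1.75; 3: μ=0.88, E[X²]=1.4608.
E[X] = 0.2·1.8 + 0.2·1 + 0.6·0.88 = 1.088.
E[X²] = 0.2·4.716 + 0.2·1.75 + 0.6·1.4608 = 2.16968.
Var(X) = E[X²] − (E[X])² = 2.16968 − 1.18374 = 0.985936.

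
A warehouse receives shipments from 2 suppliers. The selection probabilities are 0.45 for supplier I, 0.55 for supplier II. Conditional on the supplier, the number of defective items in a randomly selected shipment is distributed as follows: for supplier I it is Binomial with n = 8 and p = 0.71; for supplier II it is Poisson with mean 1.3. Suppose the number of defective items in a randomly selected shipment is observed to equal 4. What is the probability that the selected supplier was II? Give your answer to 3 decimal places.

0.240

Likelihoods P(X=4 | ·): I: 0.125812; II: 0.0324324.
Posterior ∝ prior × likelihood. Numerator for II: 0.55·0.0324324 = 0.0178378.
Normalizing constant: 0.45·0.125812 + 0.55·0.0324324 = 0.0744534.
P(II | observation) = 0.0178378 / 0.0744534 = 0.239584.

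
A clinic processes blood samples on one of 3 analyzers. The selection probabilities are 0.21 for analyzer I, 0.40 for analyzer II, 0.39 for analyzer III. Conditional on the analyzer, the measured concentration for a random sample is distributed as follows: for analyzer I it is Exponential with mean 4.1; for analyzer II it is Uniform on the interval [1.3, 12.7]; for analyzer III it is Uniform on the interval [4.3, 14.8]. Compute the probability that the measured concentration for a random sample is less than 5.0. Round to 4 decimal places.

0.3038

Conditional on each analyzer, P(X < 5.0): I: 0.704626; II: 0.324561; III: 0.0666667.
By total probability, P(X < 5.0) = 0.21·0.704626 + 0.4·0.324561 + 0.39·0.0666667 = 0.303796.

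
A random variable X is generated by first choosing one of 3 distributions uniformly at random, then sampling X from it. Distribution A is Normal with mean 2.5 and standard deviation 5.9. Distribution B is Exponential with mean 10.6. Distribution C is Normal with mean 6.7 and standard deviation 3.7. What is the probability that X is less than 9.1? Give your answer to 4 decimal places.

0.7288

Conditional on each component, P(X < 9.1): A: 0.868354; B: 0.576199; C: 0.741717.
By total probability, P(X < 9.1) = 0.333333·0.868354 + 0.333333·0.576199 + 0.333333·0.741717 = 0.728757.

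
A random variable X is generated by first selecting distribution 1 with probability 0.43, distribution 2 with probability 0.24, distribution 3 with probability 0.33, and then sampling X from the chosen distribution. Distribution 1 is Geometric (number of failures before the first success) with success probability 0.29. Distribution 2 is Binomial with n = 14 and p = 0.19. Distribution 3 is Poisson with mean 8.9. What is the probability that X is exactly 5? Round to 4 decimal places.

0.0613

Conditional on each component, P(X = 5): 1: 0.0523227; 2: 0.0744042; 3: 0.063467.
By total probability, P(X = 5) = 0.43·0.0523227 + 0.24·0.0744042 + 0.33·0.063467 = 0.0612998.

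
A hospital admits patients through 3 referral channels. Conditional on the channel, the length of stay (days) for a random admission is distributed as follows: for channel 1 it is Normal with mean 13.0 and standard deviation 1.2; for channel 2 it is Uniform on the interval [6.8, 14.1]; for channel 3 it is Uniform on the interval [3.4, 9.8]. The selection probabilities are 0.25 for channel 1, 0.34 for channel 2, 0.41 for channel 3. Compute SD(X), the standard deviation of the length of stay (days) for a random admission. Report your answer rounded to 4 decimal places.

3.1760

Per component, 1: μ=13, E[X²]=170.44; 2: μ=10.45, E[X²]=113.643; 3: μ=6.6, E[X²]=46.9733.
E[X] = 0.25·13 + 0.34·10.45 + 0.41·6.6 = 9.509.
E[X²] = 0.25·170.44 + 0.34·113.643 + 0.41·46.9733 = 100.508.
Var(X) = E[X²] − (E[X])² = 100.508 − 90.4211 = 10.0867.
SD(X) = √10.0867 = 3.17596.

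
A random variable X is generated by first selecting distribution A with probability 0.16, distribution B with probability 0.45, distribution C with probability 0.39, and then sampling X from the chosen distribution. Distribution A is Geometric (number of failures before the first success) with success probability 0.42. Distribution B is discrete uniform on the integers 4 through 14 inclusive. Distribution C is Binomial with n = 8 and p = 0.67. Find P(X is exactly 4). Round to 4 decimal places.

Conditional on each component, P(X = 4): A: 0.0475293; B: 0.0909091; C: 0.167283.
By total probability, P(X = 4) = 0.16·0.0475293 + 0.45·0.0909091 + 0.39·0.167283 = 0.113754.

0.1138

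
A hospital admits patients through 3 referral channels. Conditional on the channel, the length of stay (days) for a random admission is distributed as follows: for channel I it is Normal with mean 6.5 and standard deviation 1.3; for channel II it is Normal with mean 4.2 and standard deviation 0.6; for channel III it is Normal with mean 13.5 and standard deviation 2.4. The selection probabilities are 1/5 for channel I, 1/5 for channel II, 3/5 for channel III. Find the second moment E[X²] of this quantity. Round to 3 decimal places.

For each component E[X²] = Var + (mean)², giving I: 43.94; II: 18; III: 188.01.
Overall E[X²] = 0.2·43.94 + 0.2·18 + 0.6·188.01 = 125.194.

125.194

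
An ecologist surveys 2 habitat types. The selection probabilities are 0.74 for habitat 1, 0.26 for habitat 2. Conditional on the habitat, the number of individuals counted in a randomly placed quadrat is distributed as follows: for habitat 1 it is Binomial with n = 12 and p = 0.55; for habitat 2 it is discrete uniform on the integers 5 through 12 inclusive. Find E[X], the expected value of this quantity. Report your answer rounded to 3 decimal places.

Component means — 1: 6.6; 2: 8.5.
E[X] = 0.74·6.6 + 0.26·8.5 = 7.094.

7.094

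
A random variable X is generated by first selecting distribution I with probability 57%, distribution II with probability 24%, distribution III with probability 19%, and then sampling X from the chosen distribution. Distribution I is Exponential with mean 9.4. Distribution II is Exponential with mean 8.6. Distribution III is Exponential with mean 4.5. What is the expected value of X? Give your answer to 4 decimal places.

Component means — I: 9.4; II: 8.6; III: 4.5.
E[X] = 0.57·9.4 + 0.24·8.6 + 0.19·4.5 = 8.277.

8.2770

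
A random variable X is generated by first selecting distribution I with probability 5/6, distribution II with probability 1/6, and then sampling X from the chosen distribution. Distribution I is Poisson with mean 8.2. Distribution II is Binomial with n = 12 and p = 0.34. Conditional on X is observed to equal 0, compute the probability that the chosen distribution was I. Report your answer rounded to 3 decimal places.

Likelihoods P(X=0 | ·): I: 0.000274654; II: 0.00683168.
Posterior ∝ prior × likelihood. Numerator for I: 0.833333·0.000274654 = 0.000228878.
Normalizing constant: 0.833333·0.000274654 + 0.166667·0.00683168 = 0.00136749.
P(I | observation) = 0.000228878 / 0.00136749 = 0.167371.

0.167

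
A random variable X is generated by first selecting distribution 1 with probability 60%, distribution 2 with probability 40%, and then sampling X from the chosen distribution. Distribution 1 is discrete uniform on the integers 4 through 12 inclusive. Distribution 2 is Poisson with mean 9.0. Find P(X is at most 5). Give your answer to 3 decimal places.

0.180

Conditional on each component, P(X ≤ 5): 1: 0.222222; 2: 0.115691.
By total probability, P(X ≤ 5) = 0.6·0.222222 + 0.4·0.115691 = 0.17961.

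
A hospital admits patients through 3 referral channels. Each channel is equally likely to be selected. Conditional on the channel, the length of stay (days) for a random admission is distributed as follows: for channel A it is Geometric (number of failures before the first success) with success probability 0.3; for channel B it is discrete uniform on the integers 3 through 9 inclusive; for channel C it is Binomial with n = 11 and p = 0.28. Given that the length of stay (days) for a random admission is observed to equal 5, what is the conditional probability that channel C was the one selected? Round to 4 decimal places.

Likelihoods P(X=5 | ·): A: 0.050421; B: 0.142857; C: 0.110771.
Posterior ∝ prior × likelihood. Numerator for C: 0.333333·0.110771 = 0.0369238.
Normalizing constant: 0.333333·0.050421 + 0.333333·0.142857 + 0.333333·0.110771 = 0.10135.
P(C | observation) = 0.0369238 / 0.10135 = 0.36432.

0.3643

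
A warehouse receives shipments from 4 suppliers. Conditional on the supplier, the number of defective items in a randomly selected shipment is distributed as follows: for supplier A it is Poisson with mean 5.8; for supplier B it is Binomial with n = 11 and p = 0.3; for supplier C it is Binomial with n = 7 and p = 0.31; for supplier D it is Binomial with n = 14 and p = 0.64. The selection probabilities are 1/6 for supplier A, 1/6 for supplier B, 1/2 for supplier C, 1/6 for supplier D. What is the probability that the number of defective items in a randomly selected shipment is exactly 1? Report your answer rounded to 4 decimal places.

0.1356

Conditional on each supplier, P(X = 1): A: 0.0175598; B: 0.0932168; C: 0.234182; D: 1.52841e-05.
By total probability, P(X = 1) = 0.166667·0.0175598 + 0.166667·0.0932168 + 0.5·0.234182 + 0.166667·1.52841e-05 = 0.135557.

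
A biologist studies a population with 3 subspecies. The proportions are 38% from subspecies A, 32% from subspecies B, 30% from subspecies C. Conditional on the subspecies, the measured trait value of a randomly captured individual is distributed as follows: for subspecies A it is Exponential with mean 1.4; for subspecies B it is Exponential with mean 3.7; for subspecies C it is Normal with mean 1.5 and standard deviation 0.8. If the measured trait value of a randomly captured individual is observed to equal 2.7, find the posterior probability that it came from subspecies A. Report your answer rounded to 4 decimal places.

0.3042

Likelihoods f(2.7 | ·): A: 0.103826; B: 0.130281; C: 0.161897.
Posterior ∝ prior × likelihood. Numerator for A: 0.38·0.103826 = 0.0394537.
Normalizing constant: 0.38·0.103826 + 0.32·0.130281 + 0.3·0.161897 = 0.129713.
P(A | observation) = 0.0394537 / 0.129713 = 0.304162.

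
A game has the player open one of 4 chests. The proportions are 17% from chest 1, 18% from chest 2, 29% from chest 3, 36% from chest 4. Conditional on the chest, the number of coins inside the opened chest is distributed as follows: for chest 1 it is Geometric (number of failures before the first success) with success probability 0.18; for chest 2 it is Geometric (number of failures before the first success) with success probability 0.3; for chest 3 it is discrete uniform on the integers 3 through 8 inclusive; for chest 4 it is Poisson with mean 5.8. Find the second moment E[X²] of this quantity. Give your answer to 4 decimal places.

For each component E[X²] = Var + (mean)², giving 1: 46.0617; 2: 13.2222; 3: 33.1667; 4: 39.44.
Overall E[X²] = 0.17·46.0617 + 0.18·13.2222 + 0.29·33.1667 + 0.36·39.44 = 34.0272.

34.0272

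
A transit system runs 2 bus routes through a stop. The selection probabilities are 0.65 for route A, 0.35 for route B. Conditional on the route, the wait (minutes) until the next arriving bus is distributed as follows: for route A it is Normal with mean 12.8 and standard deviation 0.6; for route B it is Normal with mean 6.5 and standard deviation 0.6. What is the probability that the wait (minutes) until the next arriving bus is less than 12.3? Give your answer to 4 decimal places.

Conditional on each route, P(X < 12.3): A: 0.202328; B: 1.
By total probability, P(X < 12.3) = 0.65·0.202328 + 0.35·1 = 0.481513.

0.4815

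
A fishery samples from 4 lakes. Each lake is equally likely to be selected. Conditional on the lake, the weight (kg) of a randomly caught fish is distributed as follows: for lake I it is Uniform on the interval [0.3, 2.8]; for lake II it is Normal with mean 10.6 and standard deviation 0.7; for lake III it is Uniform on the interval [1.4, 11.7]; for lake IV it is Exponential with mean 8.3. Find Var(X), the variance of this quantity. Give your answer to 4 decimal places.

30.7617

Per component, I: μ=1.55, E[X²]=2.92333; II: μ=10.6, E[X²]=112.85; III: μ=6.55, E[X²]=51.7433; IV: μ=8.3, E[X²]=137.78.
E[X] = 0.25·1.55 + 0.25·10.6 + 0.25·6.55 + 0.25·8.3 = 6.75.
E[X²] = 0.25·2.92333 + 0.25·112.85 + 0.25·51.7433 + 0.25·137.78 = 76.3242.
Var(X) = E[X²] − (E[X])² = 76.3242 − 45.5625 = 30.7617.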